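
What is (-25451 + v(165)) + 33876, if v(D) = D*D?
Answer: 35650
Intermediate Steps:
v(D) = D**2
(-25451 + v(165)) + 33876 = (-25451 + 165**2) + 33876 = (-25451 + 27225) + 33876 = 1774 + 33876 = 35650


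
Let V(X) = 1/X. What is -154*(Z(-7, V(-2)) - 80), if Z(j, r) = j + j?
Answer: 14476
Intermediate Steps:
Z(j, r) = 2*j
-154*(Z(-7, V(-2)) - 80) = -154*(2*(-7) - 80) = -154*(-14 - 80) = -154*(-94) = 14476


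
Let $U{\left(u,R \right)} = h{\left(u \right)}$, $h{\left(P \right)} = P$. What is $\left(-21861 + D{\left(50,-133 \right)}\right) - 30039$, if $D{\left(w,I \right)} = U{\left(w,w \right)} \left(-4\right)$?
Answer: $-52100$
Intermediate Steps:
$U{\left(u,R \right)} = u$
$D{\left(w,I \right)} = - 4 w$ ($D{\left(w,I \right)} = w \left(-4\right) = - 4 w$)
$\left(-21861 + D{\left(50,-133 \right)}\right) - 30039 = \left(-21861 - 200\right) - 30039 = -22061 - 30039 = -52100$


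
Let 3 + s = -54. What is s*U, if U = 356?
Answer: -20292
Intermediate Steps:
s = -57 (s = -3 - 54 = -57)
s*U = -57*356 = -20292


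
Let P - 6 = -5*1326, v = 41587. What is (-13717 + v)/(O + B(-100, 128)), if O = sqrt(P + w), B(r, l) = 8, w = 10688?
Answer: -2787/50 + 2787*sqrt(254)/100 ≈ 388.43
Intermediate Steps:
P = -6624 (P = 6 - 5*1326 = 6 - 6630 = -6624)
O = 4*sqrt(254) (O = sqrt(-6624 + 10688) = sqrt(4064) = 4*sqrt(254) ≈ 63.750)
(-13717 + v)/(O + B(-100, 128)) = (-13717 + 41587)/(4*sqrt(254) + 8) = 27870/(8 + 4*sqrt(254))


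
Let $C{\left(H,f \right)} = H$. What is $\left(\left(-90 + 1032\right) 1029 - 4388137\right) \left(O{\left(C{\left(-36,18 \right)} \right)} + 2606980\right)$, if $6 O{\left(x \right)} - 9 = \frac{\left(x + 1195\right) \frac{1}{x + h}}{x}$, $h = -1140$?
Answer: $- \frac{2263993271480087797}{254016} \approx -8.9128 \cdot 10^{12}$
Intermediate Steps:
$O{\left(x \right)} = \frac{3}{2} + \frac{1195 + x}{6 x \left(-1140 + x\right)}$ ($O{\left(x \right)} = \frac{3}{2} + \frac{\frac{x + 1195}{x - 1140} \frac{1}{x}}{6} = \frac{3}{2} + \frac{\frac{1195 + x}{-1140 + x} \frac{1}{x}}{6} = \frac{3}{2} + \frac{\frac{1}{x} \frac{1}{-1140 + x} \left(1195 + x\right)}{6} = \frac{3}{2} + \frac{1195 + x}{6 x \left(-1140 + x\right)}$)
$\left(\left(-90 + 1032\right) 1029 - 4388137\right) \left(O{\left(C{\left(-36,18 \right)} \right)} + 2606980\right) = \left(\left(-90 + 1032\right) 1029 - 4388137\right) \left(\frac{1195 - -369324 + 9 \left(-36\right)^{2}}{6 \left(-36\right) \left(-1140 - 36\right)} + 2606980\right) = \left(942 \cdot 1029 - 4388137\right) \left(\frac{1}{6} \left(- \frac{1}{36}\right) \frac{1}{-1176} \left(1195 + 369324 + 9 \cdot 1296\right) + 2606980\right) = \left(969318 - 4388137\right) \left(\frac{1}{6} \left(- \frac{1}{36}\right) \left(- \frac{1}{1176}\right) \left(1195 + 369324 + 11664\right) + 2606980\right) = - 3418819 \left(\frac{1}{6} \left(- \frac{1}{36}\right) \left(- \frac{1}{1176}\right) 382183 + 2606980\right) = - 3418819 \left(\frac{382183}{254016} + 2606980\right) = \left(-3418819\right) \frac{662215013863}{254016} = - \frac{2263993271480087797}{254016}$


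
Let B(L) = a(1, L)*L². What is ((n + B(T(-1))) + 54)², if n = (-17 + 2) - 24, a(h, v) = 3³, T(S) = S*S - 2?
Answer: 1764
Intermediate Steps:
T(S) = -2 + S² (T(S) = S² - 2 = -2 + S²)
a(h, v) = 27
n = -39 (n = -15 - 24 = -39)
B(L) = 27*L²
((n + B(T(-1))) + 54)² = ((-39 + 27*(-2 + (-1)²)²) + 54)² = ((-39 + 27*(-2 + 1)²) + 54)² = ((-39 + 27*(-1)²) + 54)² = ((-39 + 27*1) + 54)² = ((-39 + 27) + 54)² = (-12 + 54)² = 42² = 1764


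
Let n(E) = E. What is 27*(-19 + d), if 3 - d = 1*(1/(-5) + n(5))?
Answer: -2808/5 ≈ -561.60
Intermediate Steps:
d = -9/5 (d = 3 - (1/(-5) + 5) = 3 - (-⅕ + 5) = 3 - 24/5 = -9/5 ≈ -1.8000)
27*(-19 + d) = 27*(-19 - 9/5) = 27*(-104/5) = -2808/5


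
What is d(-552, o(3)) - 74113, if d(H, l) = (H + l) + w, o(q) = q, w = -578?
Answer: -75240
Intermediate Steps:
d(H, l) = -578 + H + l (d(H, l) = (H + l) - 578 = -578 + H + l)
d(-552, o(3)) - 74113 = (-578 - 552 + 3) - 74113 = -1127 - 74113 = -75240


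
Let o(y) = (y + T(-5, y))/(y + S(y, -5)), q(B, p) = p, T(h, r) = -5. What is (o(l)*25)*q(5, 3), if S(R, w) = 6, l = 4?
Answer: -15/2 ≈ -7.5000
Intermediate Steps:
o(y) = (-5 + y)/(6 + y) (o(y) = (y - 5)/(y + 6) = (-5 + y)/(6 + y))
(o(l)*25)*q(5, 3) = (((-5 + 4)/(6 + 4))*25)*3 = ((-1/10)*25)*3 = (((1/10)*(-1))*25)*3 = -1/10*25*3 = -5/2*3 = -15/2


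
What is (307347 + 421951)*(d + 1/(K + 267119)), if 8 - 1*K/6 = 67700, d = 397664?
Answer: 40321733334954478/139033 ≈ 2.9002e+11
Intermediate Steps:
K = -406152 (K = 48 - 6*67700 = 48 - 406200 = -406152)
(307347 + 421951)*(d + 1/(K + 267119)) = (307347 + 421951)*(397664 + 1/(-406152 + 267119)) = 729298*(397664 + 1/(-139033)) = 729298*(397664 - 1/139033) = 729298*(55288418911/139033) = 40321733334954478/139033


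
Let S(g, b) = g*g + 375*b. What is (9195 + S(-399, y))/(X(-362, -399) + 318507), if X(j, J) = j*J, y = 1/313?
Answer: 17569441/48300595 ≈ 0.36375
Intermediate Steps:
y = 1/313 ≈ 0.0031949
S(g, b) = g² + 375*b
X(j, J) = J*j
(9195 + S(-399, y))/(X(-362, -399) + 318507) = (9195 + ((-399)² + 375*(1/313)))/(-399*(-362) + 318507) = (9195 + (159201 + 375/313))/(144438 + 318507) = (9195 + 49830288/313)/462945 = (52708323/313)*(1/462945) = 17569441/48300595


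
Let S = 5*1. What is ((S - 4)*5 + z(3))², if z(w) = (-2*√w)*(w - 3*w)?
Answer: 457 + 120*√3 ≈ 664.85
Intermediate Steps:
S = 5
z(w) = 4*w^(3/2) (z(w) = (-2*√w)*(-2*w) = 4*w^(3/2))
((S - 4)*5 + z(3))² = ((5 - 4)*5 + 4*3^(3/2))² = (1*5 + 4*(3*√3))² = (5 + 12*√3)²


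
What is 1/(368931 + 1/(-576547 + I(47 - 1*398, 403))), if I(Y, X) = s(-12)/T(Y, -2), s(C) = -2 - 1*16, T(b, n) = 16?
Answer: 4612385/1701651810427 ≈ 2.7105e-6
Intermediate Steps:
s(C) = -18 (s(C) = -2 - 16 = -18)
I(Y, X) = -9/8 (I(Y, X) = -18/16 = -18*1/16 = -9/8)
1/(368931 + 1/(-576547 + I(47 - 1*398, 403))) = 1/(368931 + 1/(-576547 - 9/8)) = 1/(368931 + 1/(-4612385/8)) = 1/(368931 - 8/4612385) = 1/(1701651810427/4612385) = 4612385/1701651810427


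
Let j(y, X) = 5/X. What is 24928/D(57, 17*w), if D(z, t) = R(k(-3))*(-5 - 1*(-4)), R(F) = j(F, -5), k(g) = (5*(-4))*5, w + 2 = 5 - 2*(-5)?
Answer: 24928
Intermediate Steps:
w = 13 (w = -2 + (5 - 2*(-5)) = -2 + (5 + 10) = -2 + 15 = 13)
k(g) = -100 (k(g) = -20*5 = -100)
R(F) = -1 (R(F) = 5/(-5) = 5*(-⅕) = -1)
D(z, t) = 1 (D(z, t) = -(-5 - 1*(-4)) = -(-5 + 4) = -1*(-1) = 1)
24928/D(57, 17*w) = 24928/1 = 24928*1 = 24928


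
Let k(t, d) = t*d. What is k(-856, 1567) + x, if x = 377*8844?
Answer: 1992836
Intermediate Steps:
x = 3334188
k(t, d) = d*t
k(-856, 1567) + x = 1567*(-856) + 3334188 = -1341352 + 3334188 = 1992836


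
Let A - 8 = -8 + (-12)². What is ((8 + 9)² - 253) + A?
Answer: 180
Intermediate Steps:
A = 144 (A = 8 + (-8 + (-12)²) = 8 + (-8 + 144) = 8 + 136 = 144)
((8 + 9)² - 253) + A = ((8 + 9)² - 253) + 144 = (17² - 253) + 144 = (289 - 253) + 144 = 36 + 144 = 180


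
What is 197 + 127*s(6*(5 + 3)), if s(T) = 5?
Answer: 832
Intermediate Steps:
197 + 127*s(6*(5 + 3)) = 197 + 127*5 = 197 + 635 = 832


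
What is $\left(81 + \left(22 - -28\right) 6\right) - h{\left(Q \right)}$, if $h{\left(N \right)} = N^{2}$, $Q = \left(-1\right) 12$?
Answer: $237$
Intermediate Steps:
$Q = -12$
$\left(81 + \left(22 - -28\right) 6\right) - h{\left(Q \right)} = \left(81 + \left(22 - -28\right) 6\right) - \left(-12\right)^{2} = \left(81 + \left(22 + 28\right) 6\right) - 144 = \left(81 + 50 \cdot 6\right) - 144 = \left(81 + 300\right) - 144 = 381 - 144 = 237$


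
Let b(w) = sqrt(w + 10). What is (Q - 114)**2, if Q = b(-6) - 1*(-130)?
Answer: 324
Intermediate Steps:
b(w) = sqrt(10 + w)
Q = 132 (Q = sqrt(10 - 6) - 1*(-130) = sqrt(4) + 130 = 2 + 130 = 132)
(Q - 114)**2 = (132 - 114)**2 = 18**2 = 324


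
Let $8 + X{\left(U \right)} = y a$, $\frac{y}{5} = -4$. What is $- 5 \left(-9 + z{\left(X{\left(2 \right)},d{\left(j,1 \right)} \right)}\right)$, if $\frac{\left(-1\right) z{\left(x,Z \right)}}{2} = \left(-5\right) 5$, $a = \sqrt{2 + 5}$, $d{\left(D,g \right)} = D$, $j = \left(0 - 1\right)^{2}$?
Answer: $-205$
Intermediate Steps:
$j = 1$ ($j = \left(-1\right)^{2} = 1$)
$y = -20$ ($y = 5 \left(-4\right) = -20$)
$a = \sqrt{7} \approx 2.6458$
$X{\left(U \right)} = -8 - 20 \sqrt{7}$
$z{\left(x,Z \right)} = 50$ ($z{\left(x,Z \right)} = - 2 \left(\left(-5\right) 5\right) = \left(-2\right) \left(-25\right) = 50$)
$- 5 \left(-9 + z{\left(X{\left(2 \right)},d{\left(j,1 \right)} \right)}\right) = - 5 \left(-9 + 50\right) = \left(-5\right) 41 = -205$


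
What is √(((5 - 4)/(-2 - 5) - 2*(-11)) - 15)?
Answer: 4*√21/7 ≈ 2.6186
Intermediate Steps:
√(((5 - 4)/(-2 - 5) - 2*(-11)) - 15) = √((1/(-7) + 22) - 15) = √((1*(-⅐) + 22) - 15) = √((-⅐ + 22) - 15) = √(153/7 - 15) = √(48/7) = 4*√21/7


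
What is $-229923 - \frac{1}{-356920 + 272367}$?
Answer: $- \frac{19440679418}{84553} \approx -2.2992 \cdot 10^{5}$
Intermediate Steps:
$-229923 - \frac{1}{-356920 + 272367} = -229923 - \frac{1}{-84553} = -229923 - - \frac{1}{84553} = -229923 + \frac{1}{84553} = - \frac{19440679418}{84553}$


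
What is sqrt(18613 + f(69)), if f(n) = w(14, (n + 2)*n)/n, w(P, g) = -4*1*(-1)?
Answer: sqrt(88616769)/69 ≈ 136.43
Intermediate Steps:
w(P, g) = 4 (w(P, g) = -4*(-1) = 4)
f(n) = 4/n
sqrt(18613 + f(69)) = sqrt(18613 + 4/69) = sqrt(1284301/69) = sqrt(88616769)/69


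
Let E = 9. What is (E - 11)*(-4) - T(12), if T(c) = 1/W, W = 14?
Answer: 111/14 ≈ 7.9286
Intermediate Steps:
T(c) = 1/14
(E - 11)*(-4) - T(12) = (9 - 11)*(-4) - 1*1/14 = -2*(-4) - 1/14 = 8 - 1/14 = 111/14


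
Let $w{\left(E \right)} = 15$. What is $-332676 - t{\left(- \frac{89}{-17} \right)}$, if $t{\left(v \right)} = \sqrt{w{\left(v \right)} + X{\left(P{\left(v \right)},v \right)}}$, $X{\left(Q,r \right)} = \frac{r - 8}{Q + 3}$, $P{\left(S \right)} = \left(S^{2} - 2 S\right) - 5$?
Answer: $-332676 - \frac{2 \sqrt{69024513}}{4317} \approx -3.3268 \cdot 10^{5}$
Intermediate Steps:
$P{\left(S \right)} = -5 + S^{2} - 2 S$
$X{\left(Q,r \right)} = \frac{-8 + r}{3 + Q}$
$t{\left(v \right)} = \sqrt{15 + \frac{-8 + v}{-2 + v^{2} - 2 v}}$ ($t{\left(v \right)} = \sqrt{15 + \frac{-8 + v}{3 - \left(5 - v^{2} + 2 v\right)}} = \sqrt{15 + \frac{-8 + v}{-2 + v^{2} - 2 v}}$)
$-332676 - t{\left(- \frac{89}{-17} \right)} = -332676 - \sqrt{\frac{38 - 15 \left(- \frac{89}{-17}\right)^{2} + 29 \left(- \frac{89}{-17}\right)}{2 - \left(- \frac{89}{-17}\right)^{2} + 2 \left(- \frac{89}{-17}\right)}} = -332676 - \sqrt{\frac{38 - 15 \left(\left(-89\right) \left(- \frac{1}{17}\right)\right)^{2} + 29 \left(\left(-89\right) \left(- \frac{1}{17}\right)\right)}{2 - \left(\left(-89\right) \left(- \frac{1}{17}\right)\right)^{2} + 2 \left(\left(-89\right) \left(- \frac{1}{17}\right)\right)}} = -332676 - \sqrt{\frac{38 - 15 \left(\frac{89}{17}\right)^{2} + 29 \cdot \frac{89}{17}}{2 - \left(\frac{89}{17}\right)^{2} + 2 \cdot \frac{89}{17}}} = -332676 - \sqrt{\frac{38 - \frac{118815}{289} + \frac{2581}{17}}{2 - \frac{7921}{289} + \frac{178}{17}}} = -332676 - \sqrt{\frac{1}{- \frac{4317}{289}} \left(- \frac{63956}{289}\right)} = -332676 - \sqrt{\left(- \frac{289}{4317}\right) \left(- \frac{63956}{289}\right)} = -332676 - \sqrt{\frac{63956}{4317}} = -332676 - \frac{2 \sqrt{69024513}}{4317}$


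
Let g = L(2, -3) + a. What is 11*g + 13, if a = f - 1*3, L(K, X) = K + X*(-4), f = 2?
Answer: 156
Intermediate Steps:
L(K, X) = K - 4*X
a = -1 (a = 2 - 1*3 = 2 - 3 = -1)
g = 13 (g = (2 - 4*(-3)) - 1 = (2 + 12) - 1 = 14 - 1 = 13)
11*g + 13 = 11*13 + 13 = 143 + 13 = 156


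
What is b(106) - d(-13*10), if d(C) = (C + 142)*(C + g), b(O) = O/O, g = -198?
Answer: 3937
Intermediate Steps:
b(O) = 1
d(C) = (-198 + C)*(142 + C) (d(C) = (C + 142)*(C - 198) = (142 + C)*(-198 + C) = (-198 + C)*(142 + C))
b(106) - d(-13*10) = 1 - (-28116 + (-13*10)² - (-728)*10) = 1 - (-28116 + (-130)² - 56*(-130)) = 1 - (-28116 + 16900 + 7280) = 1 - 1*(-3936) = 1 + 3936 = 3937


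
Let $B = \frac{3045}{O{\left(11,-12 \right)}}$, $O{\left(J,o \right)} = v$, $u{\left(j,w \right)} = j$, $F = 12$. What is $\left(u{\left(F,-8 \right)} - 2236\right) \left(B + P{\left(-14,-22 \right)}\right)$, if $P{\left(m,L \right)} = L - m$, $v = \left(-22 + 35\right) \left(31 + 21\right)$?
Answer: $\frac{1313828}{169} \approx 7774.1$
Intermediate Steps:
$v = 676$ ($v = 13 \cdot 52 = 676$)
$O{\left(J,o \right)} = 676$
$B = \frac{3045}{676} \approx 4.5044$
$\left(u{\left(F,-8 \right)} - 2236\right) \left(B + P{\left(-14,-22 \right)}\right) = \left(12 - 2236\right) \left(\frac{3045}{676} - 8\right) = - 2224 \left(\frac{3045}{676} + \left(-22 + 14\right)\right) = - 2224 \left(\frac{3045}{676} - 8\right) = \left(-2224\right) \left(- \frac{2363}{676}\right) = \frac{1313828}{169}$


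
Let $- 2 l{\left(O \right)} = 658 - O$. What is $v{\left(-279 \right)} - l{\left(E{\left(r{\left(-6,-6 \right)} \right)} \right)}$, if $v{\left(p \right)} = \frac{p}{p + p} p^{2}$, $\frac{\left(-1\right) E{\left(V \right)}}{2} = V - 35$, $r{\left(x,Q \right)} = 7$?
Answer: $\frac{78443}{2} \approx 39222.0$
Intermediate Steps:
$E{\left(V \right)} = 70 - 2 V$ ($E{\left(V \right)} = - 2 \left(V - 35\right) = - 2 \left(-35 + V\right) = 70 - 2 V$)
$l{\left(O \right)} = -329 + \frac{O}{2}$ ($l{\left(O \right)} = - \frac{658 - O}{2} = -329 + \frac{O}{2}$)
$v{\left(p \right)} = \frac{p^{2}}{2}$ ($v{\left(p \right)} = \frac{p}{2 p} p^{2} = \frac{1}{2 p} p p^{2} = \frac{p^{2}}{2}$)
$v{\left(-279 \right)} - l{\left(E{\left(r{\left(-6,-6 \right)} \right)} \right)} = \frac{\left(-279\right)^{2}}{2} - \left(-329 + \frac{70 - 14}{2}\right) = \frac{1}{2} \cdot 77841 - \left(-329 + \frac{70 - 14}{2}\right) = \frac{77841}{2} - \left(-329 + \frac{1}{2} \cdot 56\right) = \frac{77841}{2} - \left(-329 + 28\right) = \frac{77841}{2} - -301 = \frac{77841}{2} + 301 = \frac{78443}{2}$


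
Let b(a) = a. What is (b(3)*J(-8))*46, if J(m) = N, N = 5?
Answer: 690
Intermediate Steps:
J(m) = 5
(b(3)*J(-8))*46 = (3*5)*46 = 15*46 = 690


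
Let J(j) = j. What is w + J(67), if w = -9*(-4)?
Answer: 103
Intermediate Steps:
w = 36
w + J(67) = 36 + 67 = 103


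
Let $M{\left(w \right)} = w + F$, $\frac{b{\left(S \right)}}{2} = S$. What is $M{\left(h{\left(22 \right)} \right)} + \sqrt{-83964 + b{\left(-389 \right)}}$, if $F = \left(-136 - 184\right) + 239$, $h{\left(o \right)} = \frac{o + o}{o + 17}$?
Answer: $- \frac{3115}{39} + i \sqrt{84742} \approx -79.872 + 291.1 i$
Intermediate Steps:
$h{\left(o \right)} = \frac{2 o}{17 + o}$
$b{\left(S \right)} = 2 S$
$F = -81$ ($F = -320 + 239 = -81$)
$M{\left(w \right)} = -81 + w$ ($M{\left(w \right)} = w - 81 = -81 + w$)
$M{\left(h{\left(22 \right)} \right)} + \sqrt{-83964 + b{\left(-389 \right)}} = \left(-81 + 2 \cdot 22 \frac{1}{17 + 22}\right) + \sqrt{-83964 + 2 \left(-389\right)} = \left(-81 + 2 \cdot 22 \cdot \frac{1}{39}\right) + \sqrt{-83964 - 778} = \left(-81 + 2 \cdot 22 \cdot \frac{1}{39}\right) + \sqrt{-84742} = \left(-81 + \frac{44}{39}\right) + i \sqrt{84742} = - \frac{3115}{39} + i \sqrt{84742}$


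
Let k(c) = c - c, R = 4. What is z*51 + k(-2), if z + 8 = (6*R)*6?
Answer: 6936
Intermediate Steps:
k(c) = 0
z = 136 (z = -8 + (6*4)*6 = -8 + 24*6 = -8 + 144 = 136)
z*51 + k(-2) = 136*51 + 0 = 6936 + 0 = 6936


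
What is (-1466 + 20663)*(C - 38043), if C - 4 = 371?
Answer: -723112596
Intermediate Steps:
C = 375 (C = 4 + 371 = 375)
(-1466 + 20663)*(C - 38043) = (-1466 + 20663)*(375 - 38043) = 19197*(-37668) = -723112596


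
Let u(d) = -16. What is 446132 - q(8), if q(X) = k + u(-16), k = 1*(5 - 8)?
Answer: 446151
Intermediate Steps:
k = -3 (k = 1*(-3) = -3)
q(X) = -19 (q(X) = -3 - 16 = -19)
446132 - q(8) = 446132 - 1*(-19) = 446132 + 19 = 446151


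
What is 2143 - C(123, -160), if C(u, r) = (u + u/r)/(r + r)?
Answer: 109741157/51200 ≈ 2143.4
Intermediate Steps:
C(u, r) = (u + u/r)/(2*r) (C(u, r) = (u + u/r)/((2*r)) = (u + u/r)*(1/(2*r)) = (u + u/r)/(2*r))
2143 - C(123, -160) = 2143 - 123*(1 - 160)/(2*(-160)**2) = 2143 - 123*(-159)/(2*25600) = 2143 - 1*(-19557/51200) = 2143 + 19557/51200 = 109741157/51200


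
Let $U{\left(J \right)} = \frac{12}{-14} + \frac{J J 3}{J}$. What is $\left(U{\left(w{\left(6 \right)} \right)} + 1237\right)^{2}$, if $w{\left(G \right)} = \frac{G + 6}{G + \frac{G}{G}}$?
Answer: $\frac{75498721}{49} \approx 1.5408 \cdot 10^{6}$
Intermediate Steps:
$w{\left(G \right)} = \frac{6 + G}{1 + G}$ ($w{\left(G \right)} = \frac{6 + G}{G + 1} = \frac{6 + G}{1 + G}$)
$U{\left(J \right)} = - \frac{6}{7} + 3 J$ ($U{\left(J \right)} = 12 \left(- \frac{1}{14}\right) + \frac{J^{2} \cdot 3}{J} = - \frac{6}{7} + \frac{3 J^{2}}{J} = - \frac{6}{7} + 3 J$)
$\left(U{\left(w{\left(6 \right)} \right)} + 1237\right)^{2} = \left(\left(- \frac{6}{7} + 3 \frac{6 + 6}{1 + 6}\right) + 1237\right)^{2} = \left(\left(- \frac{6}{7} + 3 \cdot \frac{1}{7} \cdot 12\right) + 1237\right)^{2} = \left(\left(- \frac{6}{7} + 3 \cdot \frac{12}{7}\right) + 1237\right)^{2} = \left(\left(- \frac{6}{7} + \frac{36}{7}\right) + 1237\right)^{2} = \left(\frac{30}{7} + 1237\right)^{2} = \left(\frac{8689}{7}\right)^{2} = \frac{75498721}{49}$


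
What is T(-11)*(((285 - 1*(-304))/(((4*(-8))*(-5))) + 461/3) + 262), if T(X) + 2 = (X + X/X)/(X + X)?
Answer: -3421879/5280 ≈ -648.08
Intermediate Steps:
T(X) = -2 + (1 + X)/(2*X) (T(X) = -2 + (X + X/X)/(X + X) = -2 + (X + 1)/((2*X)) = -2 + (1 + X)*(1/(2*X)) = -2 + (1 + X)/(2*X))
T(-11)*(((285 - 1*(-304))/(((4*(-8))*(-5))) + 461/3) + 262) = ((1/2)*(1 - 3*(-11))/(-11))*(((285 - 1*(-304))/(((4*(-8))*(-5))) + 461/3) + 262) = ((1/2)*(-1/11)*(1 + 33))*(((285 + 304)/((-32*(-5))) + 461*(1/3)) + 262) = ((1/2)*(-1/11)*34)*((589/160 + 461/3) + 262) = -17*((589*(1/160) + 461/3) + 262)/11 = -17*((589/160 + 461/3) + 262)/11 = -17*(75527/480 + 262)/11 = -17/11*201287/480 = -3421879/5280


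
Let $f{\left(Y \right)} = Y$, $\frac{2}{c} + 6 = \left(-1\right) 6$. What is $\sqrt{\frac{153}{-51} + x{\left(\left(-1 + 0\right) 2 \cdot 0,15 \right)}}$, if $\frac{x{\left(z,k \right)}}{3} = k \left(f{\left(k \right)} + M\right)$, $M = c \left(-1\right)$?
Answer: $\frac{3 \sqrt{302}}{2} \approx 26.067$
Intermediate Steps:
$c = - \frac{1}{6}$ ($c = \frac{2}{-6 - 6} = \frac{2}{-12} = 2 \left(- \frac{1}{12}\right) = - \frac{1}{6} \approx -0.16667$)
$M = \frac{1}{6}$ ($M = \left(- \frac{1}{6}\right) \left(-1\right) = \frac{1}{6} \approx 0.16667$)
$x{\left(z,k \right)} = 3 k \left(\frac{1}{6} + k\right)$ ($x{\left(z,k \right)} = 3 k \left(k + \frac{1}{6}\right) = 3 k \left(\frac{1}{6} + k\right)$)
$\sqrt{\frac{153}{-51} + x{\left(\left(-1 + 0\right) 2 \cdot 0,15 \right)}} = \sqrt{\frac{153}{-51} + \frac{1}{2} \cdot 15 \left(1 + 6 \cdot 15\right)} = \sqrt{153 \left(- \frac{1}{51}\right) + \frac{1}{2} \cdot 15 \left(1 + 90\right)} = \sqrt{-3 + \frac{1}{2} \cdot 15 \cdot 91} = \sqrt{-3 + \frac{1365}{2}} = \sqrt{\frac{1359}{2}} = \frac{3 \sqrt{302}}{2}$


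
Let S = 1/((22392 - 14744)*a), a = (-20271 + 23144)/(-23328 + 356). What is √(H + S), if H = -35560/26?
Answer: I*√61050477942178/211276 ≈ 36.982*I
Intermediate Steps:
a = -2873/22972 (a = 2873/(-22972) = 2873*(-1/22972) = -2873/22972 ≈ -0.12507)
H = -17780/13 (H = -35560/26 = -70*254/13 = -17780/13 ≈ -1367.7)
S = -5743/5493176 (S = 1/((22392 - 14744)*(-2873/22972)) = -22972/2873/7648 = (1/7648)*(-22972/2873) = -5743/5493176 ≈ -0.0010455)
√(H + S) = √(-17780/13 - 5743/5493176) = √(-7512980303/5493176) = I*√61050477942178/211276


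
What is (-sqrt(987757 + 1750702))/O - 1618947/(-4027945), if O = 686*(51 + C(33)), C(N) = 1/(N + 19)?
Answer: 1618947/4027945 - 26*sqrt(2738459)/909979 ≈ 0.35465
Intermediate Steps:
C(N) = 1/(19 + N)
O = 909979/26 (O = 686*(51 + 1/(19 + 33)) = 686*(51 + 1/52) = 686*(2653/52) = 909979/26 ≈ 34999.)
(-sqrt(987757 + 1750702))/O - 1618947/(-4027945) = (-sqrt(987757 + 1750702))/(909979/26) - 1618947/(-4027945) = -sqrt(2738459)*(26/909979) - 1618947*(-1/4027945) = -26*sqrt(2738459)/909979 + 1618947/4027945 = 1618947/4027945 - 26*sqrt(2738459)/909979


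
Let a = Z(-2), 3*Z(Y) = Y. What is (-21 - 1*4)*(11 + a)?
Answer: -775/3 ≈ -258.33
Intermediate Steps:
Z(Y) = Y/3
a = -⅔ (a = (⅓)*(-2) = -⅔ ≈ -0.66667)
(-21 - 1*4)*(11 + a) = (-21 - 1*4)*(11 - ⅔) = (-21 - 4)*(31/3) = -25*31/3 = -775/3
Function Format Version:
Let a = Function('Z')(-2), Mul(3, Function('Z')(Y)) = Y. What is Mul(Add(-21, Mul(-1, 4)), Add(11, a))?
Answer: Rational(-775, 3) ≈ -258.33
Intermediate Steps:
Function('Z')(Y) = Mul(Rational(1, 3), Y)
a = Rational(-2, 3) (a = Mul(Rational(1, 3), -2) = Rational(-2, 3) ≈ -0.66667)
Mul(Add(-21, Mul(-1, 4)), Add(11, a)) = Mul(Add(-21, Mul(-1, 4)), Add(11, Rational(-2, 3))) = Mul(Add(-21, -4), Rational(31, 3)) = Mul(-25, Rational(31, 3)) = Rational(-775, 3)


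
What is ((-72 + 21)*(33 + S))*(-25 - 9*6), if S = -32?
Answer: 4029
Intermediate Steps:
((-72 + 21)*(33 + S))*(-25 - 9*6) = ((-72 + 21)*(33 - 32))*(-25 - 9*6) = (-51*1)*(-25 - 54) = -51*(-79) = 4029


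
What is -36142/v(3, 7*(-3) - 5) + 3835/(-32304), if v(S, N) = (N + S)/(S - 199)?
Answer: -228836197133/742992 ≈ -3.0799e+5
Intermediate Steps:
v(S, N) = (N + S)/(-199 + S)
-36142/v(3, 7*(-3) - 5) + 3835/(-32304) = -36142*(-199 + 3)/((7*(-3) - 5) + 3) + 3835/(-32304) = -36142*(-196/((-21 - 5) + 3)) + 3835*(-1/32304) = -36142*(-196/(-26 + 3)) - 3835/32304 = -36142/((-1/196*(-23))) - 3835/32304 = -36142/23/196 - 3835/32304 = -36142*196/23 - 3835/32304 = -7083832/23 - 3835/32304 = -228836197133/742992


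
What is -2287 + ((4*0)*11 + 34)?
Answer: -2253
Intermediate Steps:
-2287 + ((4*0)*11 + 34) = -2287 + (0*11 + 34) = -2287 + (0 + 34) = -2287 + 34 = -2253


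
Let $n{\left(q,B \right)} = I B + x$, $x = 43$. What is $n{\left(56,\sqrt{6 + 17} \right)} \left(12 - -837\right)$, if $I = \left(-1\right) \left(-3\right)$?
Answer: $36507 + 2547 \sqrt{23} \approx 48722.0$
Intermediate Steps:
$I = 3$
$n{\left(q,B \right)} = 43 + 3 B$ ($n{\left(q,B \right)} = 3 B + 43 = 43 + 3 B$)
$n{\left(56,\sqrt{6 + 17} \right)} \left(12 - -837\right) = \left(43 + 3 \sqrt{6 + 17}\right) \left(12 - -837\right) = \left(43 + 3 \sqrt{23}\right) \left(12 + 837\right) = \left(43 + 3 \sqrt{23}\right) 849 = 36507 + 2547 \sqrt{23}$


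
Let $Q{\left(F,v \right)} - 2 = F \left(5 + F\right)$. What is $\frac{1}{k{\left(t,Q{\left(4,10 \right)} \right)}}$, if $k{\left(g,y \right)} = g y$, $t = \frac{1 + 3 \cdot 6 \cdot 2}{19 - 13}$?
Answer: $\frac{3}{703} \approx 0.0042674$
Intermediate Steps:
$Q{\left(F,v \right)} = 2 + F \left(5 + F\right)$
$t = \frac{37}{6}$ ($t = \frac{1 + 18 \cdot 2}{6} = \left(1 + 36\right) \frac{1}{6} = 37 \cdot \frac{1}{6} = \frac{37}{6} \approx 6.1667$)
$\frac{1}{k{\left(t,Q{\left(4,10 \right)} \right)}} = \frac{1}{\frac{37}{6} \left(2 + 4^{2} + 5 \cdot 4\right)} = \frac{1}{\frac{37}{6} \left(2 + 16 + 20\right)} = \frac{1}{\frac{37}{6} \cdot 38} = \frac{1}{\frac{703}{3}} = \frac{3}{703}$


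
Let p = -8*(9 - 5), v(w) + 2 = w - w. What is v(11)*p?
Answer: 64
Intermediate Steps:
v(w) = -2 (v(w) = -2 + (w - w) = -2 + 0 = -2)
p = -32 (p = -8*4 = -32)
v(11)*p = -2*(-32) = 64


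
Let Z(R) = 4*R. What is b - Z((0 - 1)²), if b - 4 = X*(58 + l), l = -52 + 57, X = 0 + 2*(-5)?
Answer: -630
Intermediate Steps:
X = -10 (X = 0 - 10 = -10)
l = 5
b = -626 (b = 4 - 10*(58 + 5) = 4 - 10*63 = 4 - 630 = -626)
b - Z((0 - 1)²) = -626 - 4*(0 - 1)² = -626 - 4*(-1)² = -626 - 4 = -630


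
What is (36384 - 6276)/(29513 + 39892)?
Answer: 10036/23135 ≈ 0.43380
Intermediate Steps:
(36384 - 6276)/(29513 + 39892) = 30108/69405 = 30108*(1/69405) = 10036/23135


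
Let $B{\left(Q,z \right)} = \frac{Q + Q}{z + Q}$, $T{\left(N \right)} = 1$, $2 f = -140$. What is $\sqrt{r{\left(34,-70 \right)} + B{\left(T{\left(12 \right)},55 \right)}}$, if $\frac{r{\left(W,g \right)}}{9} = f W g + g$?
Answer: $\frac{\sqrt{293758927}}{14} \approx 1224.2$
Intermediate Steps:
$f = -70$ ($f = \frac{1}{2} \left(-140\right) = -70$)
$B{\left(Q,z \right)} = \frac{2 Q}{Q + z}$
$r{\left(W,g \right)} = 9 g - 630 W g$ ($r{\left(W,g \right)} = 9 \left(- 70 W g + g\right) = 9 \left(g - 70 W g\right) = 9 g - 630 W g$)
$\sqrt{r{\left(34,-70 \right)} + B{\left(T{\left(12 \right)},55 \right)}} = \sqrt{9 \left(-70\right) \left(1 - 2380\right) + 2 \cdot 1 \frac{1}{1 + 55}} = \sqrt{9 \left(-70\right) \left(1 - 2380\right) + 2 \cdot 1 \cdot \frac{1}{56}} = \sqrt{9 \left(-70\right) \left(-2379\right) + 2 \cdot 1 \cdot \frac{1}{56}} = \sqrt{1498770 + \frac{1}{28}} = \sqrt{\frac{41965561}{28}} = \frac{\sqrt{293758927}}{14}$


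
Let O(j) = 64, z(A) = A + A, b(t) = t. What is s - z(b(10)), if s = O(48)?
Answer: 44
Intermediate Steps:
z(A) = 2*A
s = 64
s - z(b(10)) = 64 - 2*10 = 64 - 1*20 = 64 - 20 = 44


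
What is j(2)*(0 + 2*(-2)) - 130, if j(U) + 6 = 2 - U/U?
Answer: -110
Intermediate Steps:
j(U) = -5 (j(U) = -6 + (2 - U/U) = -6 + (2 - 1*1) = -6 + (2 - 1) = -6 + 1 = -5)
j(2)*(0 + 2*(-2)) - 130 = -5*(0 + 2*(-2)) - 130 = -5*(0 - 4) - 130 = -5*(-4) - 130 = 20 - 130 = -110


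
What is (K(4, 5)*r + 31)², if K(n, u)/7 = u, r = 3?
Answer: 18496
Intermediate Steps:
K(n, u) = 7*u
(K(4, 5)*r + 31)² = ((7*5)*3 + 31)² = (35*3 + 31)² = (105 + 31)² = 136² = 18496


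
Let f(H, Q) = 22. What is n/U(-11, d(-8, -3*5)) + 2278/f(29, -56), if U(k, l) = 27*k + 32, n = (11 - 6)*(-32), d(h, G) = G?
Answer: 60719/583 ≈ 104.15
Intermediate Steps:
n = -160 (n = 5*(-32) = -160)
U(k, l) = 32 + 27*k
n/U(-11, d(-8, -3*5)) + 2278/f(29, -56) = -160/(32 + 27*(-11)) + 2278/22 = -160/(32 - 297) + 2278*(1/22) = -160/(-265) + 1139/11 = -160*(-1/265) + 1139/11 = 32/53 + 1139/11 = 60719/583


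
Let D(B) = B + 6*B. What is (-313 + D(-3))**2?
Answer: 111556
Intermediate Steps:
D(B) = 7*B
(-313 + D(-3))**2 = (-313 + 7*(-3))**2 = (-313 - 21)**2 = (-334)**2 = 111556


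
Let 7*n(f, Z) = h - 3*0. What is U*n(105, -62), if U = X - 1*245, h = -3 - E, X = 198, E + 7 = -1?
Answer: -235/7 ≈ -33.571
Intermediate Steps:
E = -8 (E = -7 - 1 = -8)
h = 5 (h = -3 - 1*(-8) = -3 + 8 = 5)
n(f, Z) = 5/7 (n(f, Z) = (5 - 3*0)/7 = (5 + 0)/7 = (1/7)*5 = 5/7)
U = -47 (U = 198 - 1*245 = 198 - 245 = -47)
U*n(105, -62) = -47*5/7 = -235/7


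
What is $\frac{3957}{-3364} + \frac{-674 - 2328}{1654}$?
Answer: $- \frac{8321803}{2782028} \approx -2.9913$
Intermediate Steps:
$\frac{3957}{-3364} + \frac{-674 - 2328}{1654} = 3957 \left(- \frac{1}{3364}\right) + \left(-674 - 2328\right) \frac{1}{1654} = - \frac{3957}{3364} - \frac{1501}{827} = - \frac{8321803}{2782028}$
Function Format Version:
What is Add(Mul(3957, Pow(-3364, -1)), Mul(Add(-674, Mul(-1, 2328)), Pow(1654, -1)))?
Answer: Rational(-8321803, 2782028) ≈ -2.9913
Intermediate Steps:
Add(Mul(3957, Pow(-3364, -1)), Mul(Add(-674, Mul(-1, 2328)), Pow(1654, -1))) = Add(Mul(3957, Rational(-1, 3364)), Mul(Add(-674, -2328), Rational(1, 1654))) = Add(Rational(-3957, 3364), Mul(-3002, Rational(1, 1654))) = Add(Rational(-3957, 3364), Rational(-1501, 827)) = Rational(-8321803, 2782028)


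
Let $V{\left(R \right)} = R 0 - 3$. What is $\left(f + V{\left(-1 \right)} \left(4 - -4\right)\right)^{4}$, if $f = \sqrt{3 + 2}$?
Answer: $\left(24 - \sqrt{5}\right)^{4} \approx 2.2436 \cdot 10^{5}$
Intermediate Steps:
$V{\left(R \right)} = -3$ ($V{\left(R \right)} = 0 - 3 = -3$)
$f = \sqrt{5} \approx 2.2361$
$\left(f + V{\left(-1 \right)} \left(4 - -4\right)\right)^{4} = \left(\sqrt{5} - 3 \left(4 - -4\right)\right)^{4} = \left(\sqrt{5} - 3 \left(4 + 4\right)\right)^{4} = \left(\sqrt{5} - 24\right)^{4} = \left(-24 + \sqrt{5}\right)^{4}$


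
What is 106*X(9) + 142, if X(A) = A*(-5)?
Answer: -4628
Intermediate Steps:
X(A) = -5*A
106*X(9) + 142 = 106*(-5*9) + 142 = 106*(-45) + 142 = -4770 + 142 = -4628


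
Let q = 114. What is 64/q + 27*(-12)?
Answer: -18436/57 ≈ -323.44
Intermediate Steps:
64/q + 27*(-12) = 64/114 + 27*(-12) = 64*(1/114) - 324 = 32/57 - 324 = -18436/57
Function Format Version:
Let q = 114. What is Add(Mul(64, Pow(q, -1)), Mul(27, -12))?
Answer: Rational(-18436, 57) ≈ -323.44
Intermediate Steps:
Add(Mul(64, Pow(q, -1)), Mul(27, -12)) = Add(Mul(64, Pow(114, -1)), Mul(27, -12)) = Add(Mul(64, Rational(1, 114)), -324) = Add(Rational(32, 57), -324) = Rational(-18436, 57)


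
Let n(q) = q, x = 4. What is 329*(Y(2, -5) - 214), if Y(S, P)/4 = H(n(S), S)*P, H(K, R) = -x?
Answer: -44086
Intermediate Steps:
H(K, R) = -4 (H(K, R) = -1*4 = -4)
Y(S, P) = -16*P (Y(S, P) = 4*(-4*P) = -16*P)
329*(Y(2, -5) - 214) = 329*(-16*(-5) - 214) = 329*(80 - 214) = 329*(-134) = -44086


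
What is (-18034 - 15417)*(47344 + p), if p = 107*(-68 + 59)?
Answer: -1551490831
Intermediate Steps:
p = -963 (p = 107*(-9) = -963)
(-18034 - 15417)*(47344 + p) = (-18034 - 15417)*(47344 - 963) = -33451*46381 = -1551490831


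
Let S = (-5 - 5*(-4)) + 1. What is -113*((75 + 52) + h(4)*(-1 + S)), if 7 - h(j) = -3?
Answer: -31301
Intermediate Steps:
h(j) = 10 (h(j) = 7 - 1*(-3) = 7 + 3 = 10)
S = 16 (S = (-5 + 20) + 1 = 15 + 1 = 16)
-113*((75 + 52) + h(4)*(-1 + S)) = -113*((75 + 52) + 10*(-1 + 16)) = -113*(127 + 10*15) = -113*(127 + 150) = -113*277 = -31301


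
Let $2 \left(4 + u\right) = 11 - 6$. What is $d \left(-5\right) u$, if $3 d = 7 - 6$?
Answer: $\frac{5}{2} \approx 2.5$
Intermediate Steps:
$u = - \frac{3}{2}$ ($u = -4 + \frac{11 - 6}{2} = -4 + \frac{1}{2} \cdot 5 = -4 + \frac{5}{2} = - \frac{3}{2} \approx -1.5$)
$d = \frac{1}{3}$ ($d = \frac{7 - 6}{3} = \frac{1}{3} \cdot 1 = \frac{1}{3} \approx 0.33333$)
$d \left(-5\right) u = \frac{1}{3} \left(-5\right) \left(- \frac{3}{2}\right) = \left(- \frac{5}{3}\right) \left(- \frac{3}{2}\right) = \frac{5}{2}$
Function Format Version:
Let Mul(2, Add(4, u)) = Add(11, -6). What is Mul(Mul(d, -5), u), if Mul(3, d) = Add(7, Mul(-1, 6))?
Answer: Rational(5, 2) ≈ 2.5000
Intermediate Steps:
u = Rational(-3, 2) (u = Add(-4, Mul(Rational(1, 2), Add(11, -6))) = Add(-4, Mul(Rational(1, 2), 5)) = Add(-4, Rational(5, 2)) = Rational(-3, 2) ≈ -1.5000)
d = Rational(1, 3) (d = Mul(Rational(1, 3), Add(7, Mul(-1, 6))) = Mul(Rational(1, 3), Add(7, -6)) = Mul(Rational(1, 3), 1) = Rational(1, 3) ≈ 0.33333)
Mul(Mul(d, -5), u) = Mul(Mul(Rational(1, 3), -5), Rational(-3, 2)) = Mul(Rational(-5, 3), Rational(-3, 2)) = Rational(5, 2)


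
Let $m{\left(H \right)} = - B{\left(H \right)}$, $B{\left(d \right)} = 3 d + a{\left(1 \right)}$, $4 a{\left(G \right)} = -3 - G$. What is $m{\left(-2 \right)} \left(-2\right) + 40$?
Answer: $26$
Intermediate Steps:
$a{\left(G \right)} = - \frac{3}{4} - \frac{G}{4}$ ($a{\left(G \right)} = \frac{-3 - G}{4} = - \frac{3}{4} - \frac{G}{4}$)
$B{\left(d \right)} = -1 + 3 d$ ($B{\left(d \right)} = 3 d - 1 = -1 + 3 d$)
$m{\left(H \right)} = 1 - 3 H$ ($m{\left(H \right)} = - (-1 + 3 H) = 1 - 3 H$)
$m{\left(-2 \right)} \left(-2\right) + 40 = \left(1 - -6\right) \left(-2\right) + 40 = \left(1 + 6\right) \left(-2\right) + 40 = 7 \left(-2\right) + 40 = -14 + 40 = 26$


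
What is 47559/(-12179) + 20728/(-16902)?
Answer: -528144265/102924729 ≈ -5.1314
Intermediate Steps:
47559/(-12179) + 20728/(-16902) = 47559*(-1/12179) + 20728*(-1/16902) = -47559/12179 - 10364/8451 = -528144265/102924729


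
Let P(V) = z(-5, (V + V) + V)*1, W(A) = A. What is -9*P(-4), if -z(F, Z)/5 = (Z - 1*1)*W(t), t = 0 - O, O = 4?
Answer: 2340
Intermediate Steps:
t = -4 (t = 0 - 1*4 = 0 - 4 = -4)
z(F, Z) = -20 + 20*Z (z(F, Z) = -5*(Z - 1*1)*(-4) = -5*(Z - 1)*(-4) = -5*(-1 + Z)*(-4) = -5*(4 - 4*Z) = -20 + 20*Z)
P(V) = -20 + 60*V (P(V) = (-20 + 20*((V + V) + V))*1 = (-20 + 20*(2*V + V))*1 = (-20 + 20*(3*V))*1 = (-20 + 60*V)*1 = -20 + 60*V)
-9*P(-4) = -9*(-20 + 60*(-4)) = -9*(-20 - 240) = -9*(-260) = 2340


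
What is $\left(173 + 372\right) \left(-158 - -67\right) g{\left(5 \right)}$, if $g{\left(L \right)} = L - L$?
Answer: $0$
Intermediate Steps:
$g{\left(L \right)} = 0$
$\left(173 + 372\right) \left(-158 - -67\right) g{\left(5 \right)} = \left(173 + 372\right) \left(-158 - -67\right) 0 = 545 \left(-158 + \left(-136 + 203\right)\right) 0 = 545 \left(-158 + 67\right) 0 = 545 \left(-91\right) 0 = \left(-49595\right) 0 = 0$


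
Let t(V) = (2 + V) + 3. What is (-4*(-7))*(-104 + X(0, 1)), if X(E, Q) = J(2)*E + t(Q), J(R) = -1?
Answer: -2744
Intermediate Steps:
t(V) = 5 + V
X(E, Q) = 5 + Q - E (X(E, Q) = -E + (5 + Q) = 5 + Q - E)
(-4*(-7))*(-104 + X(0, 1)) = (-4*(-7))*(-104 + (5 + 1 - 1*0)) = 28*(-104 + (5 + 1 + 0)) = 28*(-104 + 6) = 28*(-98) = -2744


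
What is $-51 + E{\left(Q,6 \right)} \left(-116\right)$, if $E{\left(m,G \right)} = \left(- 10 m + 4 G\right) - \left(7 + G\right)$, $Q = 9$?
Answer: $9113$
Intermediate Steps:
$E{\left(m,G \right)} = -7 - 10 m + 3 G$ ($E{\left(m,G \right)} = \left(- 10 m + 4 G\right) - \left(7 + G\right) = -7 - 10 m + 3 G$)
$-51 + E{\left(Q,6 \right)} \left(-116\right) = -51 + \left(-7 - 90 + 3 \cdot 6\right) \left(-116\right) = -51 + \left(-7 - 90 + 18\right) \left(-116\right) = -51 - -9164 = -51 + 9164 = 9113$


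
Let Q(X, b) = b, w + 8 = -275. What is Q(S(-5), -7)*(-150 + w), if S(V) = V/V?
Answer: 3031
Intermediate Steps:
w = -283 (w = -8 - 275 = -283)
S(V) = 1
Q(S(-5), -7)*(-150 + w) = -7*(-150 - 283) = -7*(-433) = 3031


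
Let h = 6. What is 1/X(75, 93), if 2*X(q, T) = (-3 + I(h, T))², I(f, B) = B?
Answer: 1/4050 ≈ 0.00024691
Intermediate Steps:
X(q, T) = (-3 + T)²/2
1/X(75, 93) = 1/((-3 + 93)²/2) = 1/((½)*90²) = 1/((½)*8100) = 1/4050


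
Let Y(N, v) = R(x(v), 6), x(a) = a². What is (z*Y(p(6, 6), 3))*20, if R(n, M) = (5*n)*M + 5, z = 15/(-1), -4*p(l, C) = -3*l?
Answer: -82500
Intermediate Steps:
p(l, C) = 3*l/4 (p(l, C) = -(-3)*l/4 = 3*l/4)
z = -15 (z = 15*(-1) = -15)
R(n, M) = 5 + 5*M*n (R(n, M) = 5*M*n + 5 = 5 + 5*M*n)
Y(N, v) = 5 + 30*v² (Y(N, v) = 5 + 5*6*v² = 5 + 30*v²)
(z*Y(p(6, 6), 3))*20 = -15*(5 + 30*3²)*20 = -15*(5 + 30*9)*20 = -15*(5 + 270)*20 = -15*275*20 = -4125*20 = -82500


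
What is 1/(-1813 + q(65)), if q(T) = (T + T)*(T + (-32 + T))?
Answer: 1/10927 ≈ 9.1516e-5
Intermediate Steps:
q(T) = 2*T*(-32 + 2*T) (q(T) = (2*T)*(-32 + 2*T) = 2*T*(-32 + 2*T))
1/(-1813 + q(65)) = 1/(-1813 + 4*65*(-16 + 65)) = 1/(-1813 + 4*65*49) = 1/(-1813 + 12740) = 1/10927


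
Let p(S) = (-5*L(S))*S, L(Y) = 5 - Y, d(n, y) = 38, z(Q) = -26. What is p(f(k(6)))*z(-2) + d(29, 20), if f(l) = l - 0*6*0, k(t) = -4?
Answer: -4642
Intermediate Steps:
f(l) = l (f(l) = l - 0*0 = l - 1*0 = l + 0 = l)
p(S) = S*(-25 + 5*S) (p(S) = (-5*(5 - S))*S = (-25 + 5*S)*S = S*(-25 + 5*S))
p(f(k(6)))*z(-2) + d(29, 20) = (5*(-4)*(-5 - 4))*(-26) + 38 = (5*(-4)*(-9))*(-26) + 38 = 180*(-26) + 38 = -4680 + 38 = -4642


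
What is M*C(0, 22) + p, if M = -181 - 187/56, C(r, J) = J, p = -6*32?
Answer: -118929/28 ≈ -4247.5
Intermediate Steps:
p = -192
M = -10323/56 (M = -181 - 187*1/56 = -181 - 187/56 = -10323/56 ≈ -184.34)
M*C(0, 22) + p = -10323/56*22 - 192 = -113553/28 - 192 = -118929/28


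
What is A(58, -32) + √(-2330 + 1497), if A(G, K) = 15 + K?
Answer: -17 + 7*I*√17 ≈ -17.0 + 28.862*I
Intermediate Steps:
A(58, -32) + √(-2330 + 1497) = (15 - 32) + √(-2330 + 1497) = -17 + √(-833) = -17 + 7*I*√17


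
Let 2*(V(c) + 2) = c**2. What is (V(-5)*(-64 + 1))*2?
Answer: -1323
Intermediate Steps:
V(c) = -2 + c**2/2
(V(-5)*(-64 + 1))*2 = ((-2 + (1/2)*(-5)**2)*(-64 + 1))*2 = ((-2 + (1/2)*25)*(-63))*2 = ((-2 + 25/2)*(-63))*2 = ((21/2)*(-63))*2 = -1323/2*2 = -1323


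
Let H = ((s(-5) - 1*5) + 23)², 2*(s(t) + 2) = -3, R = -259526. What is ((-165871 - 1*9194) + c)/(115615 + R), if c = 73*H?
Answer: 638867/575644 ≈ 1.1098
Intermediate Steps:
s(t) = -7/2 (s(t) = -2 + (½)*(-3) = -2 - 3/2 = -7/2)
H = 841/4 (H = ((-7/2 - 1*5) + 23)² = ((-7/2 - 5) + 23)² = (-17/2 + 23)² = (29/2)² = 841/4 ≈ 210.25)
c = 61393/4 (c = 73*(841/4) = 61393/4 ≈ 15348.)
((-165871 - 1*9194) + c)/(115615 + R) = ((-165871 - 1*9194) + 61393/4)/(115615 - 259526) = ((-165871 - 9194) + 61393/4)/(-143911) = (-175065 + 61393/4)*(-1/143911) = -638867/4*(-1/143911) = 638867/575644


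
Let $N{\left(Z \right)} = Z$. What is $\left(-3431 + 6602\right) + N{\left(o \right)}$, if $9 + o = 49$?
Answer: $3211$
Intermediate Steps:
$o = 40$ ($o = -9 + 49 = 40$)
$\left(-3431 + 6602\right) + N{\left(o \right)} = \left(-3431 + 6602\right) + 40 = 3171 + 40 = 3211$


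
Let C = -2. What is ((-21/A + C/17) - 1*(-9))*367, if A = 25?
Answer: 1254406/425 ≈ 2951.5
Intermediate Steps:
((-21/A + C/17) - 1*(-9))*367 = ((-21/25 - 2/17) - 1*(-9))*367 = ((-21*1/25 - 2*1/17) + 9)*367 = ((-21/25 - 2/17) + 9)*367 = (-407/425 + 9)*367 = (3418/425)*367 = 1254406/425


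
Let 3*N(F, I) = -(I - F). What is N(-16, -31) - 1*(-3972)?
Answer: 3977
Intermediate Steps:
N(F, I) = -I/3 + F/3 (N(F, I) = (-(I - F))/3 = (F - I)/3 = -I/3 + F/3)
N(-16, -31) - 1*(-3972) = (-⅓*(-31) + (⅓)*(-16)) - 1*(-3972) = (31/3 - 16/3) + 3972 = 5 + 3972 = 3977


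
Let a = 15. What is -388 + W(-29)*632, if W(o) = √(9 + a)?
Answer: -388 + 1264*√6 ≈ 2708.2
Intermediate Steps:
W(o) = 2*√6 (W(o) = √(9 + 15) = √24 = 2*√6)
-388 + W(-29)*632 = -388 + (2*√6)*632 = -388 + 1264*√6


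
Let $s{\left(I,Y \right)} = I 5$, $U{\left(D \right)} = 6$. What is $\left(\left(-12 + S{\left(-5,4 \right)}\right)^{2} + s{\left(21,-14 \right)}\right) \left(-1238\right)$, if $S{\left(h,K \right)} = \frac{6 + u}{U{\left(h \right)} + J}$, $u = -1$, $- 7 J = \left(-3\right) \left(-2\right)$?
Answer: $- \frac{181793491}{648} \approx -2.8055 \cdot 10^{5}$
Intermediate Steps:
$J = - \frac{6}{7}$ ($J = - \frac{\left(-3\right) \left(-2\right)}{7} = \left(- \frac{1}{7}\right) 6 = - \frac{6}{7} \approx -0.85714$)
$s{\left(I,Y \right)} = 5 I$
$S{\left(h,K \right)} = \frac{35}{36}$ ($S{\left(h,K \right)} = \frac{6 - 1}{6 - \frac{6}{7}} = \frac{5}{\frac{36}{7}} = 5 \cdot \frac{7}{36} = \frac{35}{36}$)
$\left(\left(-12 + S{\left(-5,4 \right)}\right)^{2} + s{\left(21,-14 \right)}\right) \left(-1238\right) = \left(\left(-12 + \frac{35}{36}\right)^{2} + 5 \cdot 21\right) \left(-1238\right) = \left(\left(- \frac{397}{36}\right)^{2} + 105\right) \left(-1238\right) = \left(\frac{157609}{1296} + 105\right) \left(-1238\right) = \frac{293689}{1296} \left(-1238\right) = - \frac{181793491}{648}$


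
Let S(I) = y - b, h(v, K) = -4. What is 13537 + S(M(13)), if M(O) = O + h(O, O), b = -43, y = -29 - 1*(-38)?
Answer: 13589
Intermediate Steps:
y = 9 (y = -29 + 38 = 9)
M(O) = -4 + O (M(O) = O - 4 = -4 + O)
S(I) = 52 (S(I) = 9 - 1*(-43) = 9 + 43 = 52)
13537 + S(M(13)) = 13537 + 52 = 13589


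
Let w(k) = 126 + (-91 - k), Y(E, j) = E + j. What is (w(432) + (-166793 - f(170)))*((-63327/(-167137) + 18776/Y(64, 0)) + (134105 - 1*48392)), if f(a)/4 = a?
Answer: -9652465121022805/668548 ≈ -1.4438e+10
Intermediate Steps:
f(a) = 4*a
w(k) = 35 - k
(w(432) + (-166793 - f(170)))*((-63327/(-167137) + 18776/Y(64, 0)) + (134105 - 1*48392)) = ((35 - 1*432) + (-166793 - 4*170))*((-63327/(-167137) + 18776/(64 + 0)) + (134105 - 1*48392)) = ((35 - 432) + (-166793 - 1*680))*((-63327*(-1/167137) + 18776/64) + (134105 - 48392)) = (-397 + (-166793 - 680))*((63327/167137 + 18776*(1/64)) + 85713) = (-397 - 167473)*((63327/167137 + 2347/8) + 85713) = -167870*(392777155/1337096 + 85713) = -167870*114999286603/1337096 = -9652465121022805/668548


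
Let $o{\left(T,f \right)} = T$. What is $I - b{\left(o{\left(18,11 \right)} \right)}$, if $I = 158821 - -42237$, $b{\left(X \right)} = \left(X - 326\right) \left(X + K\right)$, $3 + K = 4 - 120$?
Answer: $169950$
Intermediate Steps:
$K = -119$ ($K = -3 + \left(4 - 120\right) = -3 - 116 = -119$)
$b{\left(X \right)} = \left(-326 + X\right) \left(-119 + X\right)$ ($b{\left(X \right)} = \left(X - 326\right) \left(X - 119\right) = \left(-326 + X\right) \left(-119 + X\right)$)
$I = 201058$ ($I = 158821 + 42237 = 201058$)
$I - b{\left(o{\left(18,11 \right)} \right)} = 201058 - \left(38794 + 18^{2} - 8010\right) = 201058 - \left(38794 + 324 - 8010\right) = 201058 - 31108 = 169950$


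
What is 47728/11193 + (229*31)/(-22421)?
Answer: 141521483/35851179 ≈ 3.9475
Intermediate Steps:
47728/11193 + (229*31)/(-22421) = 47728*(1/11193) + 7099*(-1/22421) = 47728/11193 - 7099/22421 = 141521483/35851179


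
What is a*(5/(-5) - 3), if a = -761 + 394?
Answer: 1468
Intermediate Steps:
a = -367
a*(5/(-5) - 3) = -367*(5/(-5) - 3) = -367*(-1/5*5 - 3) = -367*(-1 - 3) = -367*(-4) = 1468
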